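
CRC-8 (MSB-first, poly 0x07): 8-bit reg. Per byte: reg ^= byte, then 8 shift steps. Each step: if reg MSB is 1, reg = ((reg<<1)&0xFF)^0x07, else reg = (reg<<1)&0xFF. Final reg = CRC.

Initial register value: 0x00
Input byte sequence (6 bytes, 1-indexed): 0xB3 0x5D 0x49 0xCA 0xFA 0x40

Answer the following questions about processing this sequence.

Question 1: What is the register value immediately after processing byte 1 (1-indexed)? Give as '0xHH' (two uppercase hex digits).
Answer: 0x10

Derivation:
After byte 1 (0xB3): reg=0x10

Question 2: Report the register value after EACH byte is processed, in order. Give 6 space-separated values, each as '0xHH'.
0x10 0xE4 0x4A 0x89 0x5E 0x5A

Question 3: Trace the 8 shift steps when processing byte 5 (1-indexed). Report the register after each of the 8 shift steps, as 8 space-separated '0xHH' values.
Answer: 0xE6 0xCB 0x91 0x25 0x4A 0x94 0x2F 0x5E

Derivation:
After byte 1 (0xB3): reg=0x10
After byte 2 (0x5D): reg=0xE4
After byte 3 (0x49): reg=0x4A
After byte 4 (0xCA): reg=0x89
Register before byte 5: 0x89
After XOR with byte 0xFA: 0x73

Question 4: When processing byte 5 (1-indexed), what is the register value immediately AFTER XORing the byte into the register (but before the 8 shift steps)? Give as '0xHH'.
Register before byte 5: 0x89
Byte 5: 0xFA
0x89 XOR 0xFA = 0x73

Answer: 0x73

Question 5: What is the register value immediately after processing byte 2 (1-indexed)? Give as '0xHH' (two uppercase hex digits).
After byte 1 (0xB3): reg=0x10
After byte 2 (0x5D): reg=0xE4

Answer: 0xE4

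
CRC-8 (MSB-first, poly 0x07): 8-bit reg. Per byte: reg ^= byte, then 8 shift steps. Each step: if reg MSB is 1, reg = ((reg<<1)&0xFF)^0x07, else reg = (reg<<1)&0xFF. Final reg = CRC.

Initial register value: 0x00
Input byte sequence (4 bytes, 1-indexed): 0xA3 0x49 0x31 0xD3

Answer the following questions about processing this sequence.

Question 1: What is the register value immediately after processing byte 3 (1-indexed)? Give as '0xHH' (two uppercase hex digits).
Answer: 0x84

Derivation:
After byte 1 (0xA3): reg=0x60
After byte 2 (0x49): reg=0xDF
After byte 3 (0x31): reg=0x84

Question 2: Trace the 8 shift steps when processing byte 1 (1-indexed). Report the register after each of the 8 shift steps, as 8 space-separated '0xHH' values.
Answer: 0x41 0x82 0x03 0x06 0x0C 0x18 0x30 0x60

Derivation:
Register before byte 1: 0x00
After XOR with byte 0xA3: 0xA3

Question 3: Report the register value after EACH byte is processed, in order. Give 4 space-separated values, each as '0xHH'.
0x60 0xDF 0x84 0xA2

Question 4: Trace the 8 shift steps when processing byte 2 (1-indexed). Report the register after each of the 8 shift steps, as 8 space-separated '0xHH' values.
After byte 1 (0xA3): reg=0x60
Register before byte 2: 0x60
After XOR with byte 0x49: 0x29

Answer: 0x52 0xA4 0x4F 0x9E 0x3B 0x76 0xEC 0xDF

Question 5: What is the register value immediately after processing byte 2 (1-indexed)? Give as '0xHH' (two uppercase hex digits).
Answer: 0xDF

Derivation:
After byte 1 (0xA3): reg=0x60
After byte 2 (0x49): reg=0xDF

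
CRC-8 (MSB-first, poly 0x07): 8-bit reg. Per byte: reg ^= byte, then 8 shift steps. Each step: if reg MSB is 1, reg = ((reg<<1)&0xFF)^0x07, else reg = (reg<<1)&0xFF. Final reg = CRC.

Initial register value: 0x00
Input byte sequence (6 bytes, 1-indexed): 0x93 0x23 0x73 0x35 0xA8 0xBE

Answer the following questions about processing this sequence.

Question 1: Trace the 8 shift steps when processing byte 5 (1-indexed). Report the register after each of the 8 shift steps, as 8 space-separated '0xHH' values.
Answer: 0x58 0xB0 0x67 0xCE 0x9B 0x31 0x62 0xC4

Derivation:
After byte 1 (0x93): reg=0xF0
After byte 2 (0x23): reg=0x37
After byte 3 (0x73): reg=0xDB
After byte 4 (0x35): reg=0x84
Register before byte 5: 0x84
After XOR with byte 0xA8: 0x2C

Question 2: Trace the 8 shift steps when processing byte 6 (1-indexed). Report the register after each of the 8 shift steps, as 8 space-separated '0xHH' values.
Answer: 0xF4 0xEF 0xD9 0xB5 0x6D 0xDA 0xB3 0x61

Derivation:
After byte 1 (0x93): reg=0xF0
After byte 2 (0x23): reg=0x37
After byte 3 (0x73): reg=0xDB
After byte 4 (0x35): reg=0x84
After byte 5 (0xA8): reg=0xC4
Register before byte 6: 0xC4
After XOR with byte 0xBE: 0x7A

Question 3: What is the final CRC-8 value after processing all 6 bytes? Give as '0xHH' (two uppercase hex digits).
Answer: 0x61

Derivation:
After byte 1 (0x93): reg=0xF0
After byte 2 (0x23): reg=0x37
After byte 3 (0x73): reg=0xDB
After byte 4 (0x35): reg=0x84
After byte 5 (0xA8): reg=0xC4
After byte 6 (0xBE): reg=0x61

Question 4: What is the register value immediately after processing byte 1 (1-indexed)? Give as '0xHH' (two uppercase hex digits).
After byte 1 (0x93): reg=0xF0

Answer: 0xF0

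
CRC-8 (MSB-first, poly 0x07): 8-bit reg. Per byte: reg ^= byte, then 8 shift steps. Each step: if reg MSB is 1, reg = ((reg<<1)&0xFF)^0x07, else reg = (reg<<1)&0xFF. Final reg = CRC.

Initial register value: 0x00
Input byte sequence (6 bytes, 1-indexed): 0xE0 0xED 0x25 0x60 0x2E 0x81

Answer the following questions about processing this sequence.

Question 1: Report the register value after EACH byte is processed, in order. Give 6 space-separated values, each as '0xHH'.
0xAE 0xCE 0x9F 0xF3 0x1D 0xDD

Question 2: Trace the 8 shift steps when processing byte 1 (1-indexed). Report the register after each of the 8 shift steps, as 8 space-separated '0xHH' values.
Register before byte 1: 0x00
After XOR with byte 0xE0: 0xE0

Answer: 0xC7 0x89 0x15 0x2A 0x54 0xA8 0x57 0xAE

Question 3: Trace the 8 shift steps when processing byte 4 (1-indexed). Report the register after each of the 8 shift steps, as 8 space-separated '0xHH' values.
After byte 1 (0xE0): reg=0xAE
After byte 2 (0xED): reg=0xCE
After byte 3 (0x25): reg=0x9F
Register before byte 4: 0x9F
After XOR with byte 0x60: 0xFF

Answer: 0xF9 0xF5 0xED 0xDD 0xBD 0x7D 0xFA 0xF3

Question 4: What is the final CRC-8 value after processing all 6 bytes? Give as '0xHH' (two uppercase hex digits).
Answer: 0xDD

Derivation:
After byte 1 (0xE0): reg=0xAE
After byte 2 (0xED): reg=0xCE
After byte 3 (0x25): reg=0x9F
After byte 4 (0x60): reg=0xF3
After byte 5 (0x2E): reg=0x1D
After byte 6 (0x81): reg=0xDD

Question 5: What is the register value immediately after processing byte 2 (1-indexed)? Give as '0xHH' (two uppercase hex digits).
Answer: 0xCE

Derivation:
After byte 1 (0xE0): reg=0xAE
After byte 2 (0xED): reg=0xCE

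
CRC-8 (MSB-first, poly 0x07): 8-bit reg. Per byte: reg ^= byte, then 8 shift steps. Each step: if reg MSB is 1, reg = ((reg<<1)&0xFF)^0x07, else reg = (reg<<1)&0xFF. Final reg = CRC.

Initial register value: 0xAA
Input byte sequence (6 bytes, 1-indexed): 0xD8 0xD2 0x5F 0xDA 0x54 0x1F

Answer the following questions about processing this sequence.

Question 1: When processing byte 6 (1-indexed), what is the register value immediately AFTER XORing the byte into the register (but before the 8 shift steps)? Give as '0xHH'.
Register before byte 6: 0x4B
Byte 6: 0x1F
0x4B XOR 0x1F = 0x54

Answer: 0x54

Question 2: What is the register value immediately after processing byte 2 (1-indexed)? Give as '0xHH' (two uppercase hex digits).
Answer: 0xB8

Derivation:
After byte 1 (0xD8): reg=0x59
After byte 2 (0xD2): reg=0xB8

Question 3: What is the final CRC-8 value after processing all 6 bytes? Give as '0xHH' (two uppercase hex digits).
After byte 1 (0xD8): reg=0x59
After byte 2 (0xD2): reg=0xB8
After byte 3 (0x5F): reg=0xBB
After byte 4 (0xDA): reg=0x20
After byte 5 (0x54): reg=0x4B
After byte 6 (0x1F): reg=0xAB

Answer: 0xAB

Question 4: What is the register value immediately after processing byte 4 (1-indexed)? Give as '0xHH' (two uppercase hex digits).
Answer: 0x20

Derivation:
After byte 1 (0xD8): reg=0x59
After byte 2 (0xD2): reg=0xB8
After byte 3 (0x5F): reg=0xBB
After byte 4 (0xDA): reg=0x20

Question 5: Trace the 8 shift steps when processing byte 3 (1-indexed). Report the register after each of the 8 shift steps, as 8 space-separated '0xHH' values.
Answer: 0xC9 0x95 0x2D 0x5A 0xB4 0x6F 0xDE 0xBB

Derivation:
After byte 1 (0xD8): reg=0x59
After byte 2 (0xD2): reg=0xB8
Register before byte 3: 0xB8
After XOR with byte 0x5F: 0xE7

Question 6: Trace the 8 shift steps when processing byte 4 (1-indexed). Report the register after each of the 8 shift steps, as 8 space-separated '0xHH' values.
Answer: 0xC2 0x83 0x01 0x02 0x04 0x08 0x10 0x20

Derivation:
After byte 1 (0xD8): reg=0x59
After byte 2 (0xD2): reg=0xB8
After byte 3 (0x5F): reg=0xBB
Register before byte 4: 0xBB
After XOR with byte 0xDA: 0x61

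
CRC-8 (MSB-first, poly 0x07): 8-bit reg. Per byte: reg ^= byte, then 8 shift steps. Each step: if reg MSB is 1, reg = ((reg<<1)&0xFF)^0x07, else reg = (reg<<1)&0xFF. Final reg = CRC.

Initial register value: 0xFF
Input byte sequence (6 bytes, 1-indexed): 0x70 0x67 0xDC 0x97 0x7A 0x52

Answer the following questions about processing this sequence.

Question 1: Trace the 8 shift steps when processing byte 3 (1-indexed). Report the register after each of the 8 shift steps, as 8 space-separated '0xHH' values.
Answer: 0x31 0x62 0xC4 0x8F 0x19 0x32 0x64 0xC8

Derivation:
After byte 1 (0x70): reg=0xA4
After byte 2 (0x67): reg=0x47
Register before byte 3: 0x47
After XOR with byte 0xDC: 0x9B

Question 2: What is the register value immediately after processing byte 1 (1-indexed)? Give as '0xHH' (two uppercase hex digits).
Answer: 0xA4

Derivation:
After byte 1 (0x70): reg=0xA4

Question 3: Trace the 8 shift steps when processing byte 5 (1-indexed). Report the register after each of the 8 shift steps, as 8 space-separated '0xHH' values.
Answer: 0xC7 0x89 0x15 0x2A 0x54 0xA8 0x57 0xAE

Derivation:
After byte 1 (0x70): reg=0xA4
After byte 2 (0x67): reg=0x47
After byte 3 (0xDC): reg=0xC8
After byte 4 (0x97): reg=0x9A
Register before byte 5: 0x9A
After XOR with byte 0x7A: 0xE0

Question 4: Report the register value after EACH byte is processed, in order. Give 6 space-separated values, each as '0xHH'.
0xA4 0x47 0xC8 0x9A 0xAE 0xFA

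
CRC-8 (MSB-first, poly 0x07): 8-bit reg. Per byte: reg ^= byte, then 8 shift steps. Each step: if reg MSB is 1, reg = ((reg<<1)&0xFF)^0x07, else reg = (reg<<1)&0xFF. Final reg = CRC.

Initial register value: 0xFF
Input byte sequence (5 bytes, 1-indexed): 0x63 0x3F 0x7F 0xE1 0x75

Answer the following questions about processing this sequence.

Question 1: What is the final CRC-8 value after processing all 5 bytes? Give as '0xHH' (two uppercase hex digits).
After byte 1 (0x63): reg=0xDD
After byte 2 (0x3F): reg=0xA0
After byte 3 (0x7F): reg=0x13
After byte 4 (0xE1): reg=0xD0
After byte 5 (0x75): reg=0x72

Answer: 0x72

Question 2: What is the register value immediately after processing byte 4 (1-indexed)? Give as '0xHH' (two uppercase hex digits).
After byte 1 (0x63): reg=0xDD
After byte 2 (0x3F): reg=0xA0
After byte 3 (0x7F): reg=0x13
After byte 4 (0xE1): reg=0xD0

Answer: 0xD0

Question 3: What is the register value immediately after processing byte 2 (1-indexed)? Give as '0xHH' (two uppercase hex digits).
After byte 1 (0x63): reg=0xDD
After byte 2 (0x3F): reg=0xA0

Answer: 0xA0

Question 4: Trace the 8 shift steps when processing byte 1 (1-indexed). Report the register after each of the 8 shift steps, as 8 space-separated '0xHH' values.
Register before byte 1: 0xFF
After XOR with byte 0x63: 0x9C

Answer: 0x3F 0x7E 0xFC 0xFF 0xF9 0xF5 0xED 0xDD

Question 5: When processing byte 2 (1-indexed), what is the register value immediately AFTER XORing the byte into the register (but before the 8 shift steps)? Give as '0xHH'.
Register before byte 2: 0xDD
Byte 2: 0x3F
0xDD XOR 0x3F = 0xE2

Answer: 0xE2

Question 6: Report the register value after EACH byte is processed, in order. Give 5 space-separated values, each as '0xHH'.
0xDD 0xA0 0x13 0xD0 0x72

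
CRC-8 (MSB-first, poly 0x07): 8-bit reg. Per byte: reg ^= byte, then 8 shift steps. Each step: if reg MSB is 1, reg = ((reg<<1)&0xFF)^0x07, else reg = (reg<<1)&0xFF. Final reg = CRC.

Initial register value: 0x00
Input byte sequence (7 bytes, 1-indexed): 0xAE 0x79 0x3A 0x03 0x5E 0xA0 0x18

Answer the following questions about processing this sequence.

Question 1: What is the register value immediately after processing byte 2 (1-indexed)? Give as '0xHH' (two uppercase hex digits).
Answer: 0xA6

Derivation:
After byte 1 (0xAE): reg=0x43
After byte 2 (0x79): reg=0xA6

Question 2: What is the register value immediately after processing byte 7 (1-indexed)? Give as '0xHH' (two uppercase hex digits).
Answer: 0x51

Derivation:
After byte 1 (0xAE): reg=0x43
After byte 2 (0x79): reg=0xA6
After byte 3 (0x3A): reg=0xDD
After byte 4 (0x03): reg=0x14
After byte 5 (0x5E): reg=0xF1
After byte 6 (0xA0): reg=0xB0
After byte 7 (0x18): reg=0x51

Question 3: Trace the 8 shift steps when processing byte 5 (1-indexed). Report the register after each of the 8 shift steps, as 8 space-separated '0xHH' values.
After byte 1 (0xAE): reg=0x43
After byte 2 (0x79): reg=0xA6
After byte 3 (0x3A): reg=0xDD
After byte 4 (0x03): reg=0x14
Register before byte 5: 0x14
After XOR with byte 0x5E: 0x4A

Answer: 0x94 0x2F 0x5E 0xBC 0x7F 0xFE 0xFB 0xF1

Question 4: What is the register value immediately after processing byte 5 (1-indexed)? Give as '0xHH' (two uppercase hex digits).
Answer: 0xF1

Derivation:
After byte 1 (0xAE): reg=0x43
After byte 2 (0x79): reg=0xA6
After byte 3 (0x3A): reg=0xDD
After byte 4 (0x03): reg=0x14
After byte 5 (0x5E): reg=0xF1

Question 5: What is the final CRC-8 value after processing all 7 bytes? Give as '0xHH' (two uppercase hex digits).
Answer: 0x51

Derivation:
After byte 1 (0xAE): reg=0x43
After byte 2 (0x79): reg=0xA6
After byte 3 (0x3A): reg=0xDD
After byte 4 (0x03): reg=0x14
After byte 5 (0x5E): reg=0xF1
After byte 6 (0xA0): reg=0xB0
After byte 7 (0x18): reg=0x51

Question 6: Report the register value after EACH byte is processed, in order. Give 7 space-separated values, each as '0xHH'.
0x43 0xA6 0xDD 0x14 0xF1 0xB0 0x51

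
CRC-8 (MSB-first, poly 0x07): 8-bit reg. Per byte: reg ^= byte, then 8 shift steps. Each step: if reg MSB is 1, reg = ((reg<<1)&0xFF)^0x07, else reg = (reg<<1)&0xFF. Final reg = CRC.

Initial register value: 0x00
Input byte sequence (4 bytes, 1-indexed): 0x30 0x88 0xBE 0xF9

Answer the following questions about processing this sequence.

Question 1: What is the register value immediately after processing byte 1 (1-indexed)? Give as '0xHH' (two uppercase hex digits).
Answer: 0x90

Derivation:
After byte 1 (0x30): reg=0x90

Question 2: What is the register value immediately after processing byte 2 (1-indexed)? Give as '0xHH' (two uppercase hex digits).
After byte 1 (0x30): reg=0x90
After byte 2 (0x88): reg=0x48

Answer: 0x48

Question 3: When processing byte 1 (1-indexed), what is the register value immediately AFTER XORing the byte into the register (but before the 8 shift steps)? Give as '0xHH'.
Register before byte 1: 0x00
Byte 1: 0x30
0x00 XOR 0x30 = 0x30

Answer: 0x30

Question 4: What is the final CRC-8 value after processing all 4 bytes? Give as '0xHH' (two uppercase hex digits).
After byte 1 (0x30): reg=0x90
After byte 2 (0x88): reg=0x48
After byte 3 (0xBE): reg=0xCC
After byte 4 (0xF9): reg=0x8B

Answer: 0x8B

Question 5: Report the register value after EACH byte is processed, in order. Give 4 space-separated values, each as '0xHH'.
0x90 0x48 0xCC 0x8B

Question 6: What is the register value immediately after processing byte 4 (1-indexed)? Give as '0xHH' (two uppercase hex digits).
After byte 1 (0x30): reg=0x90
After byte 2 (0x88): reg=0x48
After byte 3 (0xBE): reg=0xCC
After byte 4 (0xF9): reg=0x8B

Answer: 0x8B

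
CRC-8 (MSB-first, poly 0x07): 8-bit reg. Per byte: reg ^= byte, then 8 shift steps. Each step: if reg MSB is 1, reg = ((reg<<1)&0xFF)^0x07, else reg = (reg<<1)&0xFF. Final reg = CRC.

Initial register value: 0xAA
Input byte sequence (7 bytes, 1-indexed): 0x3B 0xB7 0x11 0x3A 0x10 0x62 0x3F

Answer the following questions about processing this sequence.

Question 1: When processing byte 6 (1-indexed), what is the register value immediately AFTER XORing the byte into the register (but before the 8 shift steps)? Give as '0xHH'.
Answer: 0x9D

Derivation:
Register before byte 6: 0xFF
Byte 6: 0x62
0xFF XOR 0x62 = 0x9D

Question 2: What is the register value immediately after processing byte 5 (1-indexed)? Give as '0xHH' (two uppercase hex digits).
After byte 1 (0x3B): reg=0xFE
After byte 2 (0xB7): reg=0xF8
After byte 3 (0x11): reg=0x91
After byte 4 (0x3A): reg=0x58
After byte 5 (0x10): reg=0xFF

Answer: 0xFF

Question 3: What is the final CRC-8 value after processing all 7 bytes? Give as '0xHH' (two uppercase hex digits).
Answer: 0xB5

Derivation:
After byte 1 (0x3B): reg=0xFE
After byte 2 (0xB7): reg=0xF8
After byte 3 (0x11): reg=0x91
After byte 4 (0x3A): reg=0x58
After byte 5 (0x10): reg=0xFF
After byte 6 (0x62): reg=0xDA
After byte 7 (0x3F): reg=0xB5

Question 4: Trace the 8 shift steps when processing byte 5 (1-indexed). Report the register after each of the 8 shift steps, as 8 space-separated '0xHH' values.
Answer: 0x90 0x27 0x4E 0x9C 0x3F 0x7E 0xFC 0xFF

Derivation:
After byte 1 (0x3B): reg=0xFE
After byte 2 (0xB7): reg=0xF8
After byte 3 (0x11): reg=0x91
After byte 4 (0x3A): reg=0x58
Register before byte 5: 0x58
After XOR with byte 0x10: 0x48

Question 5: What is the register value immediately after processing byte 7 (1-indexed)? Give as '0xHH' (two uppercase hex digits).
After byte 1 (0x3B): reg=0xFE
After byte 2 (0xB7): reg=0xF8
After byte 3 (0x11): reg=0x91
After byte 4 (0x3A): reg=0x58
After byte 5 (0x10): reg=0xFF
After byte 6 (0x62): reg=0xDA
After byte 7 (0x3F): reg=0xB5

Answer: 0xB5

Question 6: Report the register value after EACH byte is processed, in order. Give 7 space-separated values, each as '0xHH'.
0xFE 0xF8 0x91 0x58 0xFF 0xDA 0xB5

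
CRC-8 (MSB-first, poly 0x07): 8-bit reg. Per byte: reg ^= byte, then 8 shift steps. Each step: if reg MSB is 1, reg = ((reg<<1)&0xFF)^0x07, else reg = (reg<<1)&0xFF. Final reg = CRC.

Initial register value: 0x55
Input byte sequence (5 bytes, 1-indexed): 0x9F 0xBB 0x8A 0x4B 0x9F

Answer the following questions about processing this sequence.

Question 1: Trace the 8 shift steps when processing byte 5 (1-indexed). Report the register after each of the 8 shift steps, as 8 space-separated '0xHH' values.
After byte 1 (0x9F): reg=0x78
After byte 2 (0xBB): reg=0x47
After byte 3 (0x8A): reg=0x6D
After byte 4 (0x4B): reg=0xF2
Register before byte 5: 0xF2
After XOR with byte 0x9F: 0x6D

Answer: 0xDA 0xB3 0x61 0xC2 0x83 0x01 0x02 0x04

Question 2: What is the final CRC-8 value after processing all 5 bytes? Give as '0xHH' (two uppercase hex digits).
After byte 1 (0x9F): reg=0x78
After byte 2 (0xBB): reg=0x47
After byte 3 (0x8A): reg=0x6D
After byte 4 (0x4B): reg=0xF2
After byte 5 (0x9F): reg=0x04

Answer: 0x04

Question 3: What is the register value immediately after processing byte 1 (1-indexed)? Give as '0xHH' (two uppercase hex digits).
After byte 1 (0x9F): reg=0x78

Answer: 0x78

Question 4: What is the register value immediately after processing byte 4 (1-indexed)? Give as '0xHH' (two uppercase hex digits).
After byte 1 (0x9F): reg=0x78
After byte 2 (0xBB): reg=0x47
After byte 3 (0x8A): reg=0x6D
After byte 4 (0x4B): reg=0xF2

Answer: 0xF2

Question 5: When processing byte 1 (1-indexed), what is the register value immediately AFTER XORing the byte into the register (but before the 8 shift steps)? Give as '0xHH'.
Register before byte 1: 0x55
Byte 1: 0x9F
0x55 XOR 0x9F = 0xCA

Answer: 0xCA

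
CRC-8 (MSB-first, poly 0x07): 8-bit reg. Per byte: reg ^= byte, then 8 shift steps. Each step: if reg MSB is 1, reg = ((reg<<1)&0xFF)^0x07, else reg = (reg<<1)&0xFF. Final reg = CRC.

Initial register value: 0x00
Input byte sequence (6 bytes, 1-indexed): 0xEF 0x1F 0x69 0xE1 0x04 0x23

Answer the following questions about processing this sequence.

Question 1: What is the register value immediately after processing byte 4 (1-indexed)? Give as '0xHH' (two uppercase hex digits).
Answer: 0xB2

Derivation:
After byte 1 (0xEF): reg=0x83
After byte 2 (0x1F): reg=0xDD
After byte 3 (0x69): reg=0x05
After byte 4 (0xE1): reg=0xB2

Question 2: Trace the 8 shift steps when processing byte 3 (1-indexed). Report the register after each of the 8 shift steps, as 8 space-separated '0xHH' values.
After byte 1 (0xEF): reg=0x83
After byte 2 (0x1F): reg=0xDD
Register before byte 3: 0xDD
After XOR with byte 0x69: 0xB4

Answer: 0x6F 0xDE 0xBB 0x71 0xE2 0xC3 0x81 0x05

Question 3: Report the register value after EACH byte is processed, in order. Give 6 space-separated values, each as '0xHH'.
0x83 0xDD 0x05 0xB2 0x0B 0xD8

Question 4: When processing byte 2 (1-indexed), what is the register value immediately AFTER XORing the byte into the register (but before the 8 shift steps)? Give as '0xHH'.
Register before byte 2: 0x83
Byte 2: 0x1F
0x83 XOR 0x1F = 0x9C

Answer: 0x9C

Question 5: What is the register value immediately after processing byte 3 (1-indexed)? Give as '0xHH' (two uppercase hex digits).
Answer: 0x05

Derivation:
After byte 1 (0xEF): reg=0x83
After byte 2 (0x1F): reg=0xDD
After byte 3 (0x69): reg=0x05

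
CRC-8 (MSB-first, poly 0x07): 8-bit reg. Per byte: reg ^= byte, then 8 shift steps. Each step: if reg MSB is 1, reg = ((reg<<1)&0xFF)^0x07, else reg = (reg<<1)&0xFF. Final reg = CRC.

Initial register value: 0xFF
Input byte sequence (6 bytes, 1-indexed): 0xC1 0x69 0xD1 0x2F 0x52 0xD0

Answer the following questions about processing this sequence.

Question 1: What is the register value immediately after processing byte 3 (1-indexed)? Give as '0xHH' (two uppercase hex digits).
Answer: 0xBC

Derivation:
After byte 1 (0xC1): reg=0xBA
After byte 2 (0x69): reg=0x37
After byte 3 (0xD1): reg=0xBC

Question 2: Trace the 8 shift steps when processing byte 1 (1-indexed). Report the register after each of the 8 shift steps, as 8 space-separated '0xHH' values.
Answer: 0x7C 0xF8 0xF7 0xE9 0xD5 0xAD 0x5D 0xBA

Derivation:
Register before byte 1: 0xFF
After XOR with byte 0xC1: 0x3E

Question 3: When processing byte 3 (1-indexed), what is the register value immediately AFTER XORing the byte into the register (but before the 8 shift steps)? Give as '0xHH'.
Register before byte 3: 0x37
Byte 3: 0xD1
0x37 XOR 0xD1 = 0xE6

Answer: 0xE6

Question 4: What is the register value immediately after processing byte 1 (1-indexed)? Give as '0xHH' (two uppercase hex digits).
Answer: 0xBA

Derivation:
After byte 1 (0xC1): reg=0xBA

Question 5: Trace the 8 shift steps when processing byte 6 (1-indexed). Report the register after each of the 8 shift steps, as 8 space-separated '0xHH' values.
Answer: 0x69 0xD2 0xA3 0x41 0x82 0x03 0x06 0x0C

Derivation:
After byte 1 (0xC1): reg=0xBA
After byte 2 (0x69): reg=0x37
After byte 3 (0xD1): reg=0xBC
After byte 4 (0x2F): reg=0xF0
After byte 5 (0x52): reg=0x67
Register before byte 6: 0x67
After XOR with byte 0xD0: 0xB7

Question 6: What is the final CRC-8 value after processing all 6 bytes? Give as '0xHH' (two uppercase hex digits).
After byte 1 (0xC1): reg=0xBA
After byte 2 (0x69): reg=0x37
After byte 3 (0xD1): reg=0xBC
After byte 4 (0x2F): reg=0xF0
After byte 5 (0x52): reg=0x67
After byte 6 (0xD0): reg=0x0C

Answer: 0x0C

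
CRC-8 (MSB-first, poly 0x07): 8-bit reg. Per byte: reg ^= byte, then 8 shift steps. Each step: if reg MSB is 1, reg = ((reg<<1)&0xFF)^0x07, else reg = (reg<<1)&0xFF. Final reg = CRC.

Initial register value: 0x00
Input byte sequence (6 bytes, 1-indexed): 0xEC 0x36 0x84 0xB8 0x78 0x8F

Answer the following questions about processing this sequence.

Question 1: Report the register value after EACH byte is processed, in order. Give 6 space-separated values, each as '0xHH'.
0x8A 0x3D 0x26 0xD3 0x58 0x2B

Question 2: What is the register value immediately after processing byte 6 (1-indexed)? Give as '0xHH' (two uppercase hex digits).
Answer: 0x2B

Derivation:
After byte 1 (0xEC): reg=0x8A
After byte 2 (0x36): reg=0x3D
After byte 3 (0x84): reg=0x26
After byte 4 (0xB8): reg=0xD3
After byte 5 (0x78): reg=0x58
After byte 6 (0x8F): reg=0x2B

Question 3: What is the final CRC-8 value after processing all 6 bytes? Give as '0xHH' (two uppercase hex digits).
Answer: 0x2B

Derivation:
After byte 1 (0xEC): reg=0x8A
After byte 2 (0x36): reg=0x3D
After byte 3 (0x84): reg=0x26
After byte 4 (0xB8): reg=0xD3
After byte 5 (0x78): reg=0x58
After byte 6 (0x8F): reg=0x2B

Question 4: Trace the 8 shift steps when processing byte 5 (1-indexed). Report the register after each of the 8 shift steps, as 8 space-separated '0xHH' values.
Answer: 0x51 0xA2 0x43 0x86 0x0B 0x16 0x2C 0x58

Derivation:
After byte 1 (0xEC): reg=0x8A
After byte 2 (0x36): reg=0x3D
After byte 3 (0x84): reg=0x26
After byte 4 (0xB8): reg=0xD3
Register before byte 5: 0xD3
After XOR with byte 0x78: 0xAB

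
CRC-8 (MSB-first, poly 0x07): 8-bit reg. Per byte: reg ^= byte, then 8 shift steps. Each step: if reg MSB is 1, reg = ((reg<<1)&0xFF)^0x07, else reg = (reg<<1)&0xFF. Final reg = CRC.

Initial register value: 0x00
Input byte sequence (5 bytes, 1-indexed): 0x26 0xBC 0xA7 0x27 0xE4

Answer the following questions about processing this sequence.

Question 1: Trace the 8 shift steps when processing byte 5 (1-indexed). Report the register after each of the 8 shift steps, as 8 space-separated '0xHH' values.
After byte 1 (0x26): reg=0xF2
After byte 2 (0xBC): reg=0xED
After byte 3 (0xA7): reg=0xF1
After byte 4 (0x27): reg=0x2C
Register before byte 5: 0x2C
After XOR with byte 0xE4: 0xC8

Answer: 0x97 0x29 0x52 0xA4 0x4F 0x9E 0x3B 0x76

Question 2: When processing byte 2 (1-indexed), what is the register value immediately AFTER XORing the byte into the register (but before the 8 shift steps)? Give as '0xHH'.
Register before byte 2: 0xF2
Byte 2: 0xBC
0xF2 XOR 0xBC = 0x4E

Answer: 0x4E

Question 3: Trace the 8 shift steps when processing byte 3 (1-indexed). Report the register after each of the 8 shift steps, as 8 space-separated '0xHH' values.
Answer: 0x94 0x2F 0x5E 0xBC 0x7F 0xFE 0xFB 0xF1

Derivation:
After byte 1 (0x26): reg=0xF2
After byte 2 (0xBC): reg=0xED
Register before byte 3: 0xED
After XOR with byte 0xA7: 0x4A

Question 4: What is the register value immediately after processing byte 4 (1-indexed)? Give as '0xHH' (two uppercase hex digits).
Answer: 0x2C

Derivation:
After byte 1 (0x26): reg=0xF2
After byte 2 (0xBC): reg=0xED
After byte 3 (0xA7): reg=0xF1
After byte 4 (0x27): reg=0x2C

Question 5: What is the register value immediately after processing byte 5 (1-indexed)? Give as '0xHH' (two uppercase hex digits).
After byte 1 (0x26): reg=0xF2
After byte 2 (0xBC): reg=0xED
After byte 3 (0xA7): reg=0xF1
After byte 4 (0x27): reg=0x2C
After byte 5 (0xE4): reg=0x76

Answer: 0x76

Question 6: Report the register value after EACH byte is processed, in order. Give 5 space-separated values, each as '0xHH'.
0xF2 0xED 0xF1 0x2C 0x76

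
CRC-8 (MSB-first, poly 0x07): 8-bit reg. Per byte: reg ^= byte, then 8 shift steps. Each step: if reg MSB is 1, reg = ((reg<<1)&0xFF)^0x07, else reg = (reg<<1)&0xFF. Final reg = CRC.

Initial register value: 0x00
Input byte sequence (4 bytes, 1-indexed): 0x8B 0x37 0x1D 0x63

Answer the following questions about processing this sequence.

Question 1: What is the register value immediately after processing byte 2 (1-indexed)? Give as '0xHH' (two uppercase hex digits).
After byte 1 (0x8B): reg=0xB8
After byte 2 (0x37): reg=0xA4

Answer: 0xA4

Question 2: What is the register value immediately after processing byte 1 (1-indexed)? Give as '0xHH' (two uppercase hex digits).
After byte 1 (0x8B): reg=0xB8

Answer: 0xB8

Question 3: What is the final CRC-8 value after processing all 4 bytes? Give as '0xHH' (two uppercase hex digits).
Answer: 0xDC

Derivation:
After byte 1 (0x8B): reg=0xB8
After byte 2 (0x37): reg=0xA4
After byte 3 (0x1D): reg=0x26
After byte 4 (0x63): reg=0xDC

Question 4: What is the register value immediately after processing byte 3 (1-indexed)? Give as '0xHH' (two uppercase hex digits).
After byte 1 (0x8B): reg=0xB8
After byte 2 (0x37): reg=0xA4
After byte 3 (0x1D): reg=0x26

Answer: 0x26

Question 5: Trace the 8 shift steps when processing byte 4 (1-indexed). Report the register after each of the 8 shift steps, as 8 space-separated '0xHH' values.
Answer: 0x8A 0x13 0x26 0x4C 0x98 0x37 0x6E 0xDC

Derivation:
After byte 1 (0x8B): reg=0xB8
After byte 2 (0x37): reg=0xA4
After byte 3 (0x1D): reg=0x26
Register before byte 4: 0x26
After XOR with byte 0x63: 0x45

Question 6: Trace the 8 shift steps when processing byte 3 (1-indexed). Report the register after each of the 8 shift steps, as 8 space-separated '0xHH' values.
After byte 1 (0x8B): reg=0xB8
After byte 2 (0x37): reg=0xA4
Register before byte 3: 0xA4
After XOR with byte 0x1D: 0xB9

Answer: 0x75 0xEA 0xD3 0xA1 0x45 0x8A 0x13 0x26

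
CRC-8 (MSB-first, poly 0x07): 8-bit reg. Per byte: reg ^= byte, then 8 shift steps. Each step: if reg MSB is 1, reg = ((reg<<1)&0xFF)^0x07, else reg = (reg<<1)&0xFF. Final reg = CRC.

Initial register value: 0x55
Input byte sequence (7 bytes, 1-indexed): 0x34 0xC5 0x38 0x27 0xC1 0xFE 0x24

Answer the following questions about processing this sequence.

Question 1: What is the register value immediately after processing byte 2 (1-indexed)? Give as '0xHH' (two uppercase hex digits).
Answer: 0xB5

Derivation:
After byte 1 (0x34): reg=0x20
After byte 2 (0xC5): reg=0xB5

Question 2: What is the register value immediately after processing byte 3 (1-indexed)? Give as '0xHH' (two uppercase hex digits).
Answer: 0xAA

Derivation:
After byte 1 (0x34): reg=0x20
After byte 2 (0xC5): reg=0xB5
After byte 3 (0x38): reg=0xAA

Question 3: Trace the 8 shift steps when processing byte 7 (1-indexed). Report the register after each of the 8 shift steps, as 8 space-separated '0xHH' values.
After byte 1 (0x34): reg=0x20
After byte 2 (0xC5): reg=0xB5
After byte 3 (0x38): reg=0xAA
After byte 4 (0x27): reg=0xAA
After byte 5 (0xC1): reg=0x16
After byte 6 (0xFE): reg=0x96
Register before byte 7: 0x96
After XOR with byte 0x24: 0xB2

Answer: 0x63 0xC6 0x8B 0x11 0x22 0x44 0x88 0x17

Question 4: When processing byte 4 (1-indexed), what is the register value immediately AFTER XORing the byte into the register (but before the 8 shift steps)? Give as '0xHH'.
Register before byte 4: 0xAA
Byte 4: 0x27
0xAA XOR 0x27 = 0x8D

Answer: 0x8D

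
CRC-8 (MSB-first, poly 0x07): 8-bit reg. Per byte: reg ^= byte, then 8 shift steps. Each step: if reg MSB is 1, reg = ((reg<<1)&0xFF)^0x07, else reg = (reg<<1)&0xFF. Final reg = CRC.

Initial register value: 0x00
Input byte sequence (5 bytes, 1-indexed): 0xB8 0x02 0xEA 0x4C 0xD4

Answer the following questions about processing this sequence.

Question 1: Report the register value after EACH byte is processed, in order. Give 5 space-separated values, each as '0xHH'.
0x21 0xE9 0x09 0xDC 0x38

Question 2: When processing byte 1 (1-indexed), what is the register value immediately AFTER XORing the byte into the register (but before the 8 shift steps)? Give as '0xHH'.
Answer: 0xB8

Derivation:
Register before byte 1: 0x00
Byte 1: 0xB8
0x00 XOR 0xB8 = 0xB8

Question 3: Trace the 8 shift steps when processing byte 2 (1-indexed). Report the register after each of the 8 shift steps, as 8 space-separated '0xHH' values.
After byte 1 (0xB8): reg=0x21
Register before byte 2: 0x21
After XOR with byte 0x02: 0x23

Answer: 0x46 0x8C 0x1F 0x3E 0x7C 0xF8 0xF7 0xE9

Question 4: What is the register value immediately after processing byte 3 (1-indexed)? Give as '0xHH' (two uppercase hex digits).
After byte 1 (0xB8): reg=0x21
After byte 2 (0x02): reg=0xE9
After byte 3 (0xEA): reg=0x09

Answer: 0x09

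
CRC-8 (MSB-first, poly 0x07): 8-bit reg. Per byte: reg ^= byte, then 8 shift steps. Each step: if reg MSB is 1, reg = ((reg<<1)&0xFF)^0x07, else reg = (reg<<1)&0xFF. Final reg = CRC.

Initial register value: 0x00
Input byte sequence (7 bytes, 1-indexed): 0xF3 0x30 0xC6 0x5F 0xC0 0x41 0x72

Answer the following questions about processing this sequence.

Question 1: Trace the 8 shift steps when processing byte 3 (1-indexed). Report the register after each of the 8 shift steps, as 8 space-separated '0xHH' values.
After byte 1 (0xF3): reg=0xD7
After byte 2 (0x30): reg=0xBB
Register before byte 3: 0xBB
After XOR with byte 0xC6: 0x7D

Answer: 0xFA 0xF3 0xE1 0xC5 0x8D 0x1D 0x3A 0x74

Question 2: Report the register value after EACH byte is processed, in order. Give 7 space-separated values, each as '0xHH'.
0xD7 0xBB 0x74 0xD1 0x77 0x82 0xDE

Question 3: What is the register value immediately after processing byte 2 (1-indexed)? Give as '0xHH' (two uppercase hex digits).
After byte 1 (0xF3): reg=0xD7
After byte 2 (0x30): reg=0xBB

Answer: 0xBB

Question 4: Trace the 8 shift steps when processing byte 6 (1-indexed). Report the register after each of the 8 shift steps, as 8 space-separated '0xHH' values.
After byte 1 (0xF3): reg=0xD7
After byte 2 (0x30): reg=0xBB
After byte 3 (0xC6): reg=0x74
After byte 4 (0x5F): reg=0xD1
After byte 5 (0xC0): reg=0x77
Register before byte 6: 0x77
After XOR with byte 0x41: 0x36

Answer: 0x6C 0xD8 0xB7 0x69 0xD2 0xA3 0x41 0x82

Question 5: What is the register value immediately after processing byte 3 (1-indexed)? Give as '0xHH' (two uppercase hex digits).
After byte 1 (0xF3): reg=0xD7
After byte 2 (0x30): reg=0xBB
After byte 3 (0xC6): reg=0x74

Answer: 0x74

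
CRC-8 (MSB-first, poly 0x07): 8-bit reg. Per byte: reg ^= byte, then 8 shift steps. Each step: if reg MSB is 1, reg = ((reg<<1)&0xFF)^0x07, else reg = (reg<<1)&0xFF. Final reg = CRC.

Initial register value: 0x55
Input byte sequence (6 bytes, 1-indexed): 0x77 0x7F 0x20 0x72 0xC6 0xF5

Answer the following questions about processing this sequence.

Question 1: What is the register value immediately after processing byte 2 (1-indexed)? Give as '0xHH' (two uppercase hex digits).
Answer: 0xFE

Derivation:
After byte 1 (0x77): reg=0xEE
After byte 2 (0x7F): reg=0xFE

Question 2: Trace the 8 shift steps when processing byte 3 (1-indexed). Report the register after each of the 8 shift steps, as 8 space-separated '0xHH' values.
After byte 1 (0x77): reg=0xEE
After byte 2 (0x7F): reg=0xFE
Register before byte 3: 0xFE
After XOR with byte 0x20: 0xDE

Answer: 0xBB 0x71 0xE2 0xC3 0x81 0x05 0x0A 0x14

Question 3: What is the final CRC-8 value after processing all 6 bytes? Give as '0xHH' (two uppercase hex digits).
Answer: 0xEE

Derivation:
After byte 1 (0x77): reg=0xEE
After byte 2 (0x7F): reg=0xFE
After byte 3 (0x20): reg=0x14
After byte 4 (0x72): reg=0x35
After byte 5 (0xC6): reg=0xD7
After byte 6 (0xF5): reg=0xEE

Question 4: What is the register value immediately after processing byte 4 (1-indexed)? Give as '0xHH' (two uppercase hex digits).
After byte 1 (0x77): reg=0xEE
After byte 2 (0x7F): reg=0xFE
After byte 3 (0x20): reg=0x14
After byte 4 (0x72): reg=0x35

Answer: 0x35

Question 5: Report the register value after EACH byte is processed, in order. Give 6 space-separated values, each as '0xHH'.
0xEE 0xFE 0x14 0x35 0xD7 0xEE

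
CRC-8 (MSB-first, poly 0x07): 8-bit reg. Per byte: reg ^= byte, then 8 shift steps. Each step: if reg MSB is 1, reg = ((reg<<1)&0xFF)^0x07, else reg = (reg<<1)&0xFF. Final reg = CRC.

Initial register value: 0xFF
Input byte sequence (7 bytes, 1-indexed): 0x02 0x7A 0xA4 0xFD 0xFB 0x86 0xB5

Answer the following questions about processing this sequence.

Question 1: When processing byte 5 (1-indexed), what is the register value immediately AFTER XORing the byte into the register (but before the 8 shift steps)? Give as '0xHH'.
Answer: 0x57

Derivation:
Register before byte 5: 0xAC
Byte 5: 0xFB
0xAC XOR 0xFB = 0x57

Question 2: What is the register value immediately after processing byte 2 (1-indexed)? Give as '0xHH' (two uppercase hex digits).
After byte 1 (0x02): reg=0xFD
After byte 2 (0x7A): reg=0x9C

Answer: 0x9C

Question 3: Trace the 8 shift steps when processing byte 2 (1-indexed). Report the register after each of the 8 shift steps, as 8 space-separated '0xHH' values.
After byte 1 (0x02): reg=0xFD
Register before byte 2: 0xFD
After XOR with byte 0x7A: 0x87

Answer: 0x09 0x12 0x24 0x48 0x90 0x27 0x4E 0x9C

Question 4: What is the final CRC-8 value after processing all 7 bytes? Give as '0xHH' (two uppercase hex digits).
Answer: 0xF8

Derivation:
After byte 1 (0x02): reg=0xFD
After byte 2 (0x7A): reg=0x9C
After byte 3 (0xA4): reg=0xA8
After byte 4 (0xFD): reg=0xAC
After byte 5 (0xFB): reg=0xA2
After byte 6 (0x86): reg=0xFC
After byte 7 (0xB5): reg=0xF8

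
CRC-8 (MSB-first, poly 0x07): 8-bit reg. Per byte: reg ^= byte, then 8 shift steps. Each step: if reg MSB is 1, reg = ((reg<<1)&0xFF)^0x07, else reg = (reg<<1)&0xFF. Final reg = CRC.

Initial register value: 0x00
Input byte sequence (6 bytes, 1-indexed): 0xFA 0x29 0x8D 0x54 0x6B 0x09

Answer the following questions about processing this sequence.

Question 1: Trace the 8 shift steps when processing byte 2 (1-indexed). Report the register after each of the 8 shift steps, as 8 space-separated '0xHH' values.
After byte 1 (0xFA): reg=0xE8
Register before byte 2: 0xE8
After XOR with byte 0x29: 0xC1

Answer: 0x85 0x0D 0x1A 0x34 0x68 0xD0 0xA7 0x49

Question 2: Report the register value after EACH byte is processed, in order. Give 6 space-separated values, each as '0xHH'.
0xE8 0x49 0x52 0x12 0x68 0x20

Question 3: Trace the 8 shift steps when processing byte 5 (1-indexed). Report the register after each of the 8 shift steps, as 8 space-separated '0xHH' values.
Answer: 0xF2 0xE3 0xC1 0x85 0x0D 0x1A 0x34 0x68

Derivation:
After byte 1 (0xFA): reg=0xE8
After byte 2 (0x29): reg=0x49
After byte 3 (0x8D): reg=0x52
After byte 4 (0x54): reg=0x12
Register before byte 5: 0x12
After XOR with byte 0x6B: 0x79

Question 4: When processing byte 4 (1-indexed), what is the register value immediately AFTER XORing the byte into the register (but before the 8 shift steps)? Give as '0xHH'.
Register before byte 4: 0x52
Byte 4: 0x54
0x52 XOR 0x54 = 0x06

Answer: 0x06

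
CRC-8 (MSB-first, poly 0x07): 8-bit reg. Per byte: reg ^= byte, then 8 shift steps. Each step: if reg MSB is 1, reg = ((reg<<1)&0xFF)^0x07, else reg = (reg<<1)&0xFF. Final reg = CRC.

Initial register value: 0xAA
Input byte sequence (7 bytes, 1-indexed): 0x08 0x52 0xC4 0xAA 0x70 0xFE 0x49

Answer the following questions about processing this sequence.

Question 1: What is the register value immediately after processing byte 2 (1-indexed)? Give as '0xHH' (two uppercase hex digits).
Answer: 0x8B

Derivation:
After byte 1 (0x08): reg=0x67
After byte 2 (0x52): reg=0x8B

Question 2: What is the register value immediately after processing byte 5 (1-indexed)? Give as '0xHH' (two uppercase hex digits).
After byte 1 (0x08): reg=0x67
After byte 2 (0x52): reg=0x8B
After byte 3 (0xC4): reg=0xEA
After byte 4 (0xAA): reg=0xC7
After byte 5 (0x70): reg=0x0C

Answer: 0x0C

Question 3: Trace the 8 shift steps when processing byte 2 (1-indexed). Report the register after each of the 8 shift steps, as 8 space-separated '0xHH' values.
After byte 1 (0x08): reg=0x67
Register before byte 2: 0x67
After XOR with byte 0x52: 0x35

Answer: 0x6A 0xD4 0xAF 0x59 0xB2 0x63 0xC6 0x8B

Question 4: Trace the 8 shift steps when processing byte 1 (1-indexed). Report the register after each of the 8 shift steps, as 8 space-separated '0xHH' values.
Register before byte 1: 0xAA
After XOR with byte 0x08: 0xA2

Answer: 0x43 0x86 0x0B 0x16 0x2C 0x58 0xB0 0x67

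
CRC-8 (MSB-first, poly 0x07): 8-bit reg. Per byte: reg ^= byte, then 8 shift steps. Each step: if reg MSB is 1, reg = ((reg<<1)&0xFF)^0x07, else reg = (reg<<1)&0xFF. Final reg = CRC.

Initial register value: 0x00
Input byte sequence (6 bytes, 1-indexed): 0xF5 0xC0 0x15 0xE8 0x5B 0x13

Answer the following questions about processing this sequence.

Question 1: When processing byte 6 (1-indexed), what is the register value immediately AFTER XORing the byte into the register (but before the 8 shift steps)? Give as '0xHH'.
Register before byte 6: 0x41
Byte 6: 0x13
0x41 XOR 0x13 = 0x52

Answer: 0x52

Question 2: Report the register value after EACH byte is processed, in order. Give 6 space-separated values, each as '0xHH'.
0xC5 0x1B 0x2A 0x40 0x41 0xB9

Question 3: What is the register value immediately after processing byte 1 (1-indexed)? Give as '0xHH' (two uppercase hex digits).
Answer: 0xC5

Derivation:
After byte 1 (0xF5): reg=0xC5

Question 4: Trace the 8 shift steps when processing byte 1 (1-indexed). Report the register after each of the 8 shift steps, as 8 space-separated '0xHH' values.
Register before byte 1: 0x00
After XOR with byte 0xF5: 0xF5

Answer: 0xED 0xDD 0xBD 0x7D 0xFA 0xF3 0xE1 0xC5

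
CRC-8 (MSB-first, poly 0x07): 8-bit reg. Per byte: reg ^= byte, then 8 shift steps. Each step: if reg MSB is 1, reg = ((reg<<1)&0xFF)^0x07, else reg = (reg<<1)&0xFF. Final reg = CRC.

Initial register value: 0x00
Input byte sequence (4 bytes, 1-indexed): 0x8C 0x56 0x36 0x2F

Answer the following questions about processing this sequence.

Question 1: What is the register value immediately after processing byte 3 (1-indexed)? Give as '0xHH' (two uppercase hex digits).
After byte 1 (0x8C): reg=0xAD
After byte 2 (0x56): reg=0xEF
After byte 3 (0x36): reg=0x01

Answer: 0x01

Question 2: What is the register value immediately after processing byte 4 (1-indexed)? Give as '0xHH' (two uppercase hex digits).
After byte 1 (0x8C): reg=0xAD
After byte 2 (0x56): reg=0xEF
After byte 3 (0x36): reg=0x01
After byte 4 (0x2F): reg=0xCA

Answer: 0xCA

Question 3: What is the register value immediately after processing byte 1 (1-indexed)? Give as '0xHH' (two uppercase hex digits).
Answer: 0xAD

Derivation:
After byte 1 (0x8C): reg=0xAD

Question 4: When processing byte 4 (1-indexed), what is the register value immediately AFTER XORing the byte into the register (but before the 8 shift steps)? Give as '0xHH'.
Register before byte 4: 0x01
Byte 4: 0x2F
0x01 XOR 0x2F = 0x2E

Answer: 0x2E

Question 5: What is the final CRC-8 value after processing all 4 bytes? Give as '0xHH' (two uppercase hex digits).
After byte 1 (0x8C): reg=0xAD
After byte 2 (0x56): reg=0xEF
After byte 3 (0x36): reg=0x01
After byte 4 (0x2F): reg=0xCA

Answer: 0xCA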